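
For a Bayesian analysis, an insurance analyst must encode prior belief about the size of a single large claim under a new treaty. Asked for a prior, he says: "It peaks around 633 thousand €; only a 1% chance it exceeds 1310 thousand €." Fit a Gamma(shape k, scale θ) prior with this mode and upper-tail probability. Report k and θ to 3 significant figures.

Gamma(k,θ) with k>1 has mode (k−1)θ, so θ = 633/(k−1).
Need P(X < 1310) = 0.99 with θ tied to k this way. Start at k = 2, θ = 633: P(X<1310) ≈ 0.612.
Too low — raise k to concentrate. Iterating converges to k ≈ 10.2.
Then θ = 633/(10.2−1) ≈ 68.6.

k ≈ 10.2, θ ≈ 68.6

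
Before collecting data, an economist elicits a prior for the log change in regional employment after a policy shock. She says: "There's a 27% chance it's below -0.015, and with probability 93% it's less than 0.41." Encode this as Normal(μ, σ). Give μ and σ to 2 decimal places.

μ = 0.11, σ = 0.20

The p-quantile of Normal(μ,σ) is μ + z_p·σ, with z_{0.27} = -0.6128 and z_{0.93} = 1.476.
Eliminate σ: μ = (z₂·x₁ − z₁·x₂)/(z₂ − z₁) = (1.476·-0.015 − (-0.6128)·0.41)/2.089 = 0.11.
Then σ = (x₂ − x₁)/(z₂ − z₁) = (0.41 − -0.015)/2.089 = 0.20.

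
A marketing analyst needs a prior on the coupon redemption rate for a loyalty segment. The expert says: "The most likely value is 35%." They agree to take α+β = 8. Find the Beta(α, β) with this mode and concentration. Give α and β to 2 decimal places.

For α,β > 1 the Beta mode is (α−1)/(α+β−2). With α+β = 8, the mode is (α−1)/6.
Set (α−1)/6 = 0.35 → α = 1 + 0.35·6 = 3.10.
β = 8 − α = 4.90.

α = 3.10, β = 4.90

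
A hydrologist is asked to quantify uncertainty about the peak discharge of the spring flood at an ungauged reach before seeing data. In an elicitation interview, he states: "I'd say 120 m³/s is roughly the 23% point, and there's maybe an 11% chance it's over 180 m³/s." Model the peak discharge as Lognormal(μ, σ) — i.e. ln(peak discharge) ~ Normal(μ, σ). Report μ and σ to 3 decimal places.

μ ≈ 4.940, σ ≈ 0.206

If T ~ Lognormal(μ,σ) then ln T ~ Normal(μ,σ), so the p-quantile of ln T is μ + z_p·σ.
ln(120) = 4.787 and ln(180) = 5.193; z_{0.23} = -0.7388, z_{0.89} = 1.227.
σ = (5.193 − 4.787)/(1.227 − (-0.7388)) = 0.206.
μ = 4.787 − (-0.7388)·0.206 = 4.940.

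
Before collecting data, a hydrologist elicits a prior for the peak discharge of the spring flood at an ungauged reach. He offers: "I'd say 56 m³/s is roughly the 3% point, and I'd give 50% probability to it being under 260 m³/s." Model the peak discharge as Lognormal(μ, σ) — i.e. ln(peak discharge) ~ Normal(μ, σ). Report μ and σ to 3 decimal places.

If T ~ Lognormal(μ,σ) then ln T ~ Normal(μ,σ), so the p-quantile of ln T is μ + z_p·σ.
ln(56) = 4.025 and ln(260) = 5.561; z_{0.03} = -1.881, z_{0.5} = 0.
σ = (5.561 − 4.025)/(0 − (-1.881)) = 0.816.
μ = 4.025 − (-1.881)·0.816 = 5.561.

μ ≈ 5.561, σ ≈ 0.816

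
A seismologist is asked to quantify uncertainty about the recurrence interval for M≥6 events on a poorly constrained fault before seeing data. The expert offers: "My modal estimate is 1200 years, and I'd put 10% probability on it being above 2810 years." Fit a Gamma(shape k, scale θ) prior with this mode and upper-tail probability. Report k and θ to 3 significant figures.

k ≈ 3.66, θ ≈ 452

Gamma(k,θ) with k>1 has mode (k−1)θ, so θ = 1200/(k−1).
Need P(X < 2810) = 0.9 with θ tied to k this way. Start at k = 2, θ = 1200: P(X<2810) ≈ 0.679.
Too low — raise k to concentrate. Iterating converges to k ≈ 3.66.
Then θ = 1200/(3.66−1) ≈ 452.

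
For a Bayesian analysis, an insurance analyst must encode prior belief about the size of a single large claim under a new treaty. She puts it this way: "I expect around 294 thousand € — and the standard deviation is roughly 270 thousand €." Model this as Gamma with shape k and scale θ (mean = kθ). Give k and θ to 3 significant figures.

k ≈ 1.19, θ ≈ 248

For Gamma(k, scale θ): mean = kθ, variance = kθ², so CV = 1/√k.
CV = SD/mean = 270/294 = 0.9184, hence k = 1/CV² = 1.19.
Then θ = mean/k = 294/1.19 = 248.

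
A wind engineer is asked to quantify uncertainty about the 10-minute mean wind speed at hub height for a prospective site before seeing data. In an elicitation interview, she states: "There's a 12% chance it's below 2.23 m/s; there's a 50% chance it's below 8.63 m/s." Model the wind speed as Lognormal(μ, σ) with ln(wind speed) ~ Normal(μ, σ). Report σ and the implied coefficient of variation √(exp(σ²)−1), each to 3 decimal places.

If T ~ Lognormal(μ,σ) then ln T ~ Normal(μ,σ), so the p-quantile of ln T is μ + z_p·σ.
ln(2.23) = 0.802 and ln(8.63) = 2.155; z_{0.12} = -1.175, z_{0.5} = 0.
σ = (2.155 − 0.802)/(0 − (-1.175)) = 1.152.
μ = 0.802 − (-1.175)·1.152 = 2.155.
CV = √(exp(σ²)−1) = √(exp(1.3264)−1) = 1.664.

σ ≈ 1.152, CV ≈ 1.664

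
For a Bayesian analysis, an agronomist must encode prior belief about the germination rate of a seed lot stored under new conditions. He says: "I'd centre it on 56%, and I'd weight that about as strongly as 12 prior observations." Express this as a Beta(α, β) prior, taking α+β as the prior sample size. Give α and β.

α = 6.72, β = 5.28

Under the effective-sample-size interpretation, Beta(α, β) has prior mean α/(α+β) and prior sample size α+β.
So α+β = 12 and α/(α+β) = 0.56, giving α = 0.56·12 = 6.72 and β = 12 − 6.72 = 5.28.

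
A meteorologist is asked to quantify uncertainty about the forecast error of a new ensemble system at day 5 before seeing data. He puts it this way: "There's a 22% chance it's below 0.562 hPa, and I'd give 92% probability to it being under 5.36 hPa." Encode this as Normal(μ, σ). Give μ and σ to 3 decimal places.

For Normal(μ,σ), the p-quantile is μ + z_p·σ. Here z_{0.22} = -0.7722, z_{0.92} = 1.405.
So 0.562 = μ − 0.7722σ and 5.36 = μ + 1.405σ.
Subtracting: σ = (5.36 − 0.562)/(1.405 − (-0.7722)) = 2.204.
Then μ = 0.562 − (-0.7722)·2.204 = 2.264.

μ = 2.264, σ = 2.204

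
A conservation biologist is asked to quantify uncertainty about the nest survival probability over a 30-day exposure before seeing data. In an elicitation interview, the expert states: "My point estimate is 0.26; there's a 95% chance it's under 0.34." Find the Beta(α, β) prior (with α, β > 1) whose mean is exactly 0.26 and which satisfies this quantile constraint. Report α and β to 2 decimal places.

α ≈ 22.62, β ≈ 64.38

With mean 0.26 fixed, write α = 0.26s, β = 0.74s where s = α+β.
Need P(θ < 0.34) = 0.95 under Beta(0.26s, 0.74s). Normal approximation: (q−m)/√(m(1−m)/s) ≈ z_{0.95} = 1.64, so s ≈ 0.26·0.74·(1.64)²/(0.34−0.26)² = 81.3.
At s = 81.3: P(θ<0.34) ≈ 0.944. Adjusting to match 0.95 gives s ≈ 87.00.
So α = 0.26·87.00 ≈ 22.62, β = 0.74·87.00 ≈ 64.38.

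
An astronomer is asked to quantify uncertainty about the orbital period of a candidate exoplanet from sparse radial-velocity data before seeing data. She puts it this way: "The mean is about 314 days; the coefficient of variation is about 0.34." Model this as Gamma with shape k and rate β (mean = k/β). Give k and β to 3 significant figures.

For Gamma(k, rate β): mean = k/β, variance = k/β², so CV = 1/√k.
CV = 0.34, hence k = 1/CV² = 8.65.
Then β = k/mean = 8.65/314 = 0.0275.

k ≈ 8.65, β ≈ 0.0275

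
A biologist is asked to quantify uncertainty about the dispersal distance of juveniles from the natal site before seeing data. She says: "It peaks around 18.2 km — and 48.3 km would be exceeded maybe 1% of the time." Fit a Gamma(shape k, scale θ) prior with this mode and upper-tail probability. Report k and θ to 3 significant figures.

Gamma(k,θ) with k>1 has mode (k−1)θ, so θ = 18.2/(k−1).
Need P(X < 48.3) = 0.99 with θ tied to k this way. Start at k = 2, θ = 18.2: P(X<48.3) ≈ 0.743.
Too low — raise k to concentrate. Iterating converges to k ≈ 5.86.
Then θ = 18.2/(5.86−1) ≈ 3.74.

k ≈ 5.86, θ ≈ 3.74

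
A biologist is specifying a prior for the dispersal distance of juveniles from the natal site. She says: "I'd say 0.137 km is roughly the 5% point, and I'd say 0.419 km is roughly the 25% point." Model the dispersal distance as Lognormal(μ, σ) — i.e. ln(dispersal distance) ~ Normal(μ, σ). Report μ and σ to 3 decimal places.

If T ~ Lognormal(μ,σ) then ln T ~ Normal(μ,σ), so the p-quantile of ln T is μ + z_p·σ.
ln(0.137) = -1.988 and ln(0.419) = -0.8699; z_{0.05} = -1.645, z_{0.25} = -0.6745.
σ = (-0.8699 − -1.988)/(-0.6745 − (-1.645)) = 1.152.
μ = -1.988 − (-1.645)·1.152 = -0.093.

μ ≈ -0.093, σ ≈ 1.152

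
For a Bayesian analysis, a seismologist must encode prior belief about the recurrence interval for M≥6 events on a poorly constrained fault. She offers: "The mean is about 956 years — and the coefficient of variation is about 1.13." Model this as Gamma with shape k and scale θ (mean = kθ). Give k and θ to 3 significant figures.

k ≈ 0.783, θ ≈ 1220

For Gamma(k, scale θ): mean = kθ, variance = kθ², so CV = 1/√k.
CV = 1.13, hence k = 1/CV² = 0.783.
Then θ = mean/k = 956/0.783 = 1220.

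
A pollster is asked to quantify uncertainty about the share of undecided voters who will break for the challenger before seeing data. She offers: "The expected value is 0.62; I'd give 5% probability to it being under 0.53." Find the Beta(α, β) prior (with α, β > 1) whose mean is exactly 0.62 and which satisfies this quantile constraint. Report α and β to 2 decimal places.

α ≈ 50.11, β ≈ 30.72

With mean 0.62 fixed, write α = 0.62s, β = 0.38s where s = α+β.
Need P(θ < 0.53) = 0.05 under Beta(0.62s, 0.38s). Normal approximation: (q−m)/√(m(1−m)/s) ≈ z_{0.05} = -1.64, so s ≈ 0.62·0.38·(-1.64)²/(0.53−0.62)² = 78.7.
At s = 78.7: P(θ<0.53) ≈ 0.052. Adjusting to match 0.05 gives s ≈ 80.83.
So α = 0.62·80.83 ≈ 50.11, β = 0.38·80.83 ≈ 30.72.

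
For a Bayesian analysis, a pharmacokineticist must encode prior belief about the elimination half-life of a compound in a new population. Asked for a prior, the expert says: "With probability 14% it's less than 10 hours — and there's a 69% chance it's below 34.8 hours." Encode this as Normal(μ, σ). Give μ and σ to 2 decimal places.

μ = 27.00, σ = 15.73

The p-quantile of Normal(μ,σ) is μ + z_p·σ, with z_{0.14} = -1.08 and z_{0.69} = 0.4959.
Eliminate σ: μ = (z₂·x₁ − z₁·x₂)/(z₂ − z₁) = (0.4959·10 − (-1.08)·34.8)/1.576 = 27.00.
Then σ = (x₂ − x₁)/(z₂ − z₁) = (34.8 − 10)/1.576 = 15.73.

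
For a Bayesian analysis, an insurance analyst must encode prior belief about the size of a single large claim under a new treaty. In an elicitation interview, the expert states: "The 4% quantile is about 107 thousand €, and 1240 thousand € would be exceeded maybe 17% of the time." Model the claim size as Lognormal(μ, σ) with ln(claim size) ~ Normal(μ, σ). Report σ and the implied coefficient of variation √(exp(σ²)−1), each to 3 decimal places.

σ ≈ 0.906, CV ≈ 1.128

If T ~ Lognormal(μ,σ) then ln T ~ Normal(μ,σ), so the p-quantile of ln T is μ + z_p·σ.
ln(107) = 4.673 and ln(1240) = 7.123; z_{0.04} = -1.751, z_{0.83} = 0.9542.
σ = (7.123 − 4.673)/(0.9542 − (-1.751)) = 0.906.
μ = 4.673 − (-1.751)·0.906 = 6.259.
CV = √(exp(σ²)−1) = √(exp(0.8205)−1) = 1.128.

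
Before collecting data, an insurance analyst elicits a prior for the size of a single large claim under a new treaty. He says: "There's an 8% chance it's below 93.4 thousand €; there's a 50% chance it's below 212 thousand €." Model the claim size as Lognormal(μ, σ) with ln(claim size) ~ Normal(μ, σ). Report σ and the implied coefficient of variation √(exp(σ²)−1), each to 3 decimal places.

If T ~ Lognormal(μ,σ) then ln T ~ Normal(μ,σ), so the p-quantile of ln T is μ + z_p·σ.
ln(93.4) = 4.537 and ln(212) = 5.357; z_{0.08} = -1.405, z_{0.5} = 0.
σ = (5.357 − 4.537)/(0 − (-1.405)) = 0.583.
μ = 4.537 − (-1.405)·0.583 = 5.357.
CV = √(exp(σ²)−1) = √(exp(0.3403)−1) = 0.637.

σ ≈ 0.583, CV ≈ 0.637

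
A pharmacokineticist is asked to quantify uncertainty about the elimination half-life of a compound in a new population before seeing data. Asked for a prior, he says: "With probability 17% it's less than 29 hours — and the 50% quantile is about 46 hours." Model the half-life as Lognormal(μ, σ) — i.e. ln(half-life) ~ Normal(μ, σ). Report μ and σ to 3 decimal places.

If T ~ Lognormal(μ,σ) then ln T ~ Normal(μ,σ), so the p-quantile of ln T is μ + z_p·σ.
ln(29) = 3.367 and ln(46) = 3.829; z_{0.17} = -0.9542, z_{0.5} = 0.
σ = (3.829 − 3.367)/(0 − (-0.9542)) = 0.484.
μ = 3.367 − (-0.9542)·0.484 = 3.829.

μ ≈ 3.829, σ ≈ 0.484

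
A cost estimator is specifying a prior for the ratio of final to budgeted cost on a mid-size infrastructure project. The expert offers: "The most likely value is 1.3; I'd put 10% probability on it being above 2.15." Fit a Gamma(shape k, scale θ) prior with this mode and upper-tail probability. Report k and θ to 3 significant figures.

Gamma(k,θ) with k>1 has mode (k−1)θ, so θ = 1.3/(k−1).
Need P(X < 2.15) = 0.9 with θ tied to k this way. Start at k = 2, θ = 1.3: P(X<2.15) ≈ 0.492.
Too low — raise k to concentrate. Iterating converges to k ≈ 8.46.
Then θ = 1.3/(8.46−1) ≈ 0.174.

k ≈ 8.46, θ ≈ 0.174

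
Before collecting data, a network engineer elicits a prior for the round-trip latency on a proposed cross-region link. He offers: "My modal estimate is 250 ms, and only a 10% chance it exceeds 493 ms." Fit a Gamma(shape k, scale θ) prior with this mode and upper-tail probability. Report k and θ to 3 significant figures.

k ≈ 5.16, θ ≈ 60.2

Gamma(k,θ) with k>1 has mode (k−1)θ, so θ = 250/(k−1).
Need P(X < 493) = 0.9 with θ tied to k this way. Start at k = 2, θ = 250: P(X<493) ≈ 0.586.
Too low — raise k to concentrate. Iterating converges to k ≈ 5.16.
Then θ = 250/(5.16−1) ≈ 60.2.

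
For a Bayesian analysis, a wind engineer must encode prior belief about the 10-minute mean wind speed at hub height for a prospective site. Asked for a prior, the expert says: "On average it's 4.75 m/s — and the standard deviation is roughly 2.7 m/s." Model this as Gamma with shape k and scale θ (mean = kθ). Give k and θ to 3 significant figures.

For Gamma(k, scale θ): mean = kθ, variance = kθ², so CV = 1/√k.
CV = SD/mean = 2.7/4.75 = 0.5684, hence k = 1/CV² = 3.09.
Then θ = mean/k = 4.75/3.09 = 1.53.

k ≈ 3.09, θ ≈ 1.53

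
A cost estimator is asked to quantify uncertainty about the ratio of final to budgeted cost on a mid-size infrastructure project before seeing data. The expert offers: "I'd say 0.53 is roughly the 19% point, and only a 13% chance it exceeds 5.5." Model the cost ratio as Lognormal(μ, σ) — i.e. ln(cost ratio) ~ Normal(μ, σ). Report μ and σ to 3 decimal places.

If T ~ Lognormal(μ,σ) then ln T ~ Normal(μ,σ), so the p-quantile of ln T is μ + z_p·σ.
ln(0.53) = -0.6349 and ln(5.5) = 1.705; z_{0.19} = -0.8779, z_{0.87} = 1.126.
σ = (1.705 − -0.6349)/(1.126 − (-0.8779)) = 1.167.
μ = -0.6349 − (-0.8779)·1.167 = 0.390.

μ ≈ 0.390, σ ≈ 1.167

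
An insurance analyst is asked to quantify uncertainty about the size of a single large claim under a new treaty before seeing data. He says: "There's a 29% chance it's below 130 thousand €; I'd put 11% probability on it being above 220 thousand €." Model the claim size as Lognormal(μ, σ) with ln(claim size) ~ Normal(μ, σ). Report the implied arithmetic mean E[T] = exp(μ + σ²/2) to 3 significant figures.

E[T] ≈ 160 thousand €

If T ~ Lognormal(μ,σ) then ln T ~ Normal(μ,σ), so the p-quantile of ln T is μ + z_p·σ.
ln(130) = 4.868 and ln(220) = 5.394; z_{0.29} = -0.5534, z_{0.89} = 1.227.
σ = (5.394 − 4.868)/(1.227 − (-0.5534)) = 0.296.
μ = 4.868 − (-0.5534)·0.296 = 5.031.
E[T] = exp(μ + σ²/2) = exp(5.031 + 0.0437) = 160 thousand €.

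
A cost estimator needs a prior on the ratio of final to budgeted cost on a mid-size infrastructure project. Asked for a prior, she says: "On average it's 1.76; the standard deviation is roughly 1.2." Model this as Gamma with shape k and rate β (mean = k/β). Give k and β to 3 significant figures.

For Gamma(k, rate β): mean = k/β, variance = k/β², so CV = 1/√k.
CV = SD/mean = 1.2/1.76 = 0.6818, hence k = 1/CV² = 2.15.
Then β = k/mean = 2.15/1.76 = 1.22.

k ≈ 2.15, β ≈ 1.22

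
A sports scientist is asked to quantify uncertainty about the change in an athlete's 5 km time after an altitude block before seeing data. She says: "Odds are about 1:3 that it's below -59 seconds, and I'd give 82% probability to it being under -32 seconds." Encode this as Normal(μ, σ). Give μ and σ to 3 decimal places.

For Normal(μ,σ), the p-quantile is μ + z_p·σ. Here z_{0.25} = -0.6745, z_{0.82} = 0.9154.
So -59 = μ − 0.6745σ and -32 = μ + 0.9154σ.
Subtracting: σ = (-32 − -59)/(0.9154 − (-0.6745)) = 16.983.
Then μ = -59 − (-0.6745)·16.983 = -47.545.

μ = -47.545, σ = 16.983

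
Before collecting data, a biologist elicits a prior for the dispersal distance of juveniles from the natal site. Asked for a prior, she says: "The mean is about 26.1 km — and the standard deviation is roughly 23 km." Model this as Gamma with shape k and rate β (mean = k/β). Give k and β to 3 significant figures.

k ≈ 1.29, β ≈ 0.0493

For Gamma(k, rate β): mean = k/β, variance = k/β², so CV = 1/√k.
CV = SD/mean = 23/26.1 = 0.8812, hence k = 1/CV² = 1.29.
Then β = k/mean = 1.29/26.1 = 0.0493.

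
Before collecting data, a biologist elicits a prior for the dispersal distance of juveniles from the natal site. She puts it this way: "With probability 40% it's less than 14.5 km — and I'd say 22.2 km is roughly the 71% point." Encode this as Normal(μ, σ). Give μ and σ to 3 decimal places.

μ = 16.918, σ = 9.545

For Normal(μ,σ), the p-quantile is μ + z_p·σ. Here z_{0.4} = -0.2533, z_{0.71} = 0.5534.
So 14.5 = μ − 0.2533σ and 22.2 = μ + 0.5534σ.
Subtracting: σ = (22.2 − 14.5)/(0.5534 − (-0.2533)) = 9.545.
Then μ = 14.5 − (-0.2533)·9.545 = 16.918.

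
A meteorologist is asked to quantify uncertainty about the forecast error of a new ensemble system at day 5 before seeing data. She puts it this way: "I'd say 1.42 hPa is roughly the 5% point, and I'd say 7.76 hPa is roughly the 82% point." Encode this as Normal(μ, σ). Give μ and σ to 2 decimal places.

μ = 5.49, σ = 2.48

The p-quantile of Normal(μ,σ) is μ + z_p·σ, with z_{0.05} = -1.645 and z_{0.82} = 0.9154.
Eliminate σ: μ = (z₂·x₁ − z₁·x₂)/(z₂ − z₁) = (0.9154·1.42 − (-1.645)·7.76)/2.56 = 5.49.
Then σ = (x₂ − x₁)/(z₂ − z₁) = (7.76 − 1.42)/2.56 = 2.48.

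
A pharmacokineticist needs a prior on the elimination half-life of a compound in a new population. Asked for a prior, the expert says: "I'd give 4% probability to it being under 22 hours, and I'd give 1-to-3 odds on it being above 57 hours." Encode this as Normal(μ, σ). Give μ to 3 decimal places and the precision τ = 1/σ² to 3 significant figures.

μ = 47.266, τ = 0.0048

The p-quantile of Normal(μ,σ) is μ + z_p·σ, with z_{0.04} = -1.751 and z_{0.75} = 0.6745.
Eliminate σ: μ = (z₂·x₁ − z₁·x₂)/(z₂ − z₁) = (0.6745·22 − (-1.751)·57)/2.425 = 47.266.
Then σ = (x₂ − x₁)/(z₂ − z₁) = (57 − 22)/2.425 = 14.432.
Precision τ = 1/σ² = 1/14.43² = 0.0048.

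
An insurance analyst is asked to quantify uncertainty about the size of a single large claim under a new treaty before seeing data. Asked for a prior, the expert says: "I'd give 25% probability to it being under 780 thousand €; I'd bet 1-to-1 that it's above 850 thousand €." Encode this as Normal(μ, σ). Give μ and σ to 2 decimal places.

For Normal(μ,σ), the p-quantile is μ + z_p·σ. Here z_{0.25} = -0.6745, z_{0.5} = 0.
So 780 = μ − 0.6745σ and 850 = μ + 0σ.
Subtracting: σ = (850 − 780)/(0 − (-0.6745)) = 103.78.
Then μ = 780 − (-0.6745)·103.78 = 850.00.

μ = 850.00, σ = 103.78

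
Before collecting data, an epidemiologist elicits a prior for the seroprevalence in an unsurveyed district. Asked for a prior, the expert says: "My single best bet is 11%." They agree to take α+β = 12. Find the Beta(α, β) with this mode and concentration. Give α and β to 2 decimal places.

For α,β > 1 the Beta mode is (α−1)/(α+β−2). With α+β = 12, the mode is (α−1)/10.
Set (α−1)/10 = 0.11 → α = 1 + 0.11·10 = 2.10.
β = 12 − α = 9.90.

α = 2.10, β = 9.90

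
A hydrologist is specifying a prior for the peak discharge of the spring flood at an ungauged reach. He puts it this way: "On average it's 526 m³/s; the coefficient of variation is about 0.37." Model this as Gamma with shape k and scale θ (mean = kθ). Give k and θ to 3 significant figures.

k ≈ 7.3, θ ≈ 72

For Gamma(k, scale θ): mean = kθ, variance = kθ², so CV = 1/√k.
CV = 0.37, hence k = 1/CV² = 7.3.
Then θ = mean/k = 526/7.3 = 72.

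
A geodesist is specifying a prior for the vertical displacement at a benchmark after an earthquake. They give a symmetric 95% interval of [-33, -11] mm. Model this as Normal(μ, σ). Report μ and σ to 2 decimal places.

μ = -22.00, σ = 5.61

A symmetric 95% interval runs μ ± z·σ with z = 1.96.
Half-width = 11, so σ = 11/1.96 = 5.61.
μ is the interval midpoint, -22.00.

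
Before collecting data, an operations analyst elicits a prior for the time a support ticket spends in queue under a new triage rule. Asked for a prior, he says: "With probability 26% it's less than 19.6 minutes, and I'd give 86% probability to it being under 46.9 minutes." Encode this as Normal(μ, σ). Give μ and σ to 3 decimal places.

μ = 29.790, σ = 15.838

The p-quantile of Normal(μ,σ) is μ + z_p·σ, with z_{0.26} = -0.6433 and z_{0.86} = 1.08.
Eliminate σ: μ = (z₂·x₁ − z₁·x₂)/(z₂ − z₁) = (1.08·19.6 − (-0.6433)·46.9)/1.724 = 29.790.
Then σ = (x₂ − x₁)/(z₂ − z₁) = (46.9 − 19.6)/1.724 = 15.838.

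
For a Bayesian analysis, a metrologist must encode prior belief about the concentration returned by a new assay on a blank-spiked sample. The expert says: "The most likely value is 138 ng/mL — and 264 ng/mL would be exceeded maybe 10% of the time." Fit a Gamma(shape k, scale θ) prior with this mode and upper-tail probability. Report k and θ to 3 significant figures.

Gamma(k,θ) with k>1 has mode (k−1)θ, so θ = 138/(k−1).
Need P(X < 264) = 0.9 with θ tied to k this way. Start at k = 2, θ = 138: P(X<264) ≈ 0.570.
Too low — raise k to concentrate. Iterating converges to k ≈ 5.55.
Then θ = 138/(5.55−1) ≈ 30.4.

k ≈ 5.55, θ ≈ 30.4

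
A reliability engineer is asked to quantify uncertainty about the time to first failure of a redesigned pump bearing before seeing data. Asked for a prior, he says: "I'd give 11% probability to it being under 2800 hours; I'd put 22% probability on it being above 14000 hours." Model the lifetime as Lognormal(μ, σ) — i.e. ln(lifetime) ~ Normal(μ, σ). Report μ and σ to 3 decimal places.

μ ≈ 8.925, σ ≈ 0.805

If T ~ Lognormal(μ,σ) then ln T ~ Normal(μ,σ), so the p-quantile of ln T is μ + z_p·σ.
ln(2800) = 7.937 and ln(14000) = 9.547; z_{0.11} = -1.227, z_{0.78} = 0.7722.
σ = (9.547 − 7.937)/(0.7722 − (-1.227)) = 0.805.
μ = 7.937 − (-1.227)·0.805 = 8.925.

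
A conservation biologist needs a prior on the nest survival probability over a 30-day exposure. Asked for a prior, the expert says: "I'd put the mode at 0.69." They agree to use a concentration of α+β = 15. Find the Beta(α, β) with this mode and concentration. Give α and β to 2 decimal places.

For α,β > 1 the Beta mode is (α−1)/(α+β−2). With α+β = 15, the mode is (α−1)/13.
Set (α−1)/13 = 0.69 → α = 1 + 0.69·13 = 9.97.
β = 15 − α = 5.03.

α = 9.97, β = 5.03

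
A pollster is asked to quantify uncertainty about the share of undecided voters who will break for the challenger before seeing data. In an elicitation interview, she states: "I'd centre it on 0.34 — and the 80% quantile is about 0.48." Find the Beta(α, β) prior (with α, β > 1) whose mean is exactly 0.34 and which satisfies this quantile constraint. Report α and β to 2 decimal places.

α ≈ 2.61, β ≈ 5.08

With mean 0.34 fixed, write α = 0.34s, β = 0.66s where s = α+β.
Need P(θ < 0.48) = 0.8 under Beta(0.34s, 0.66s). Normal approximation: (q−m)/√(m(1−m)/s) ≈ z_{0.8} = 0.842, so s ≈ 0.34·0.66·(0.842)²/(0.48−0.34)² = 8.1.
At s = 8.1: P(θ<0.48) ≈ 0.805. Adjusting to match 0.8 gives s ≈ 7.69.
So α = 0.34·7.69 ≈ 2.61, β = 0.66·7.69 ≈ 5.08.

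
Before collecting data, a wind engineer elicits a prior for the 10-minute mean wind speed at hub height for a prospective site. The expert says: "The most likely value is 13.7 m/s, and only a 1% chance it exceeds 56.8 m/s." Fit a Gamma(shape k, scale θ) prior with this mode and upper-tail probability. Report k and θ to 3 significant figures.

Gamma(k,θ) with k>1 has mode (k−1)θ, so θ = 13.7/(k−1).
Need P(X < 56.8) = 0.99 with θ tied to k this way. Start at k = 2, θ = 13.7: P(X<56.8) ≈ 0.919.
Too low — raise k to concentrate. Iterating converges to k ≈ 3.05.
Then θ = 13.7/(3.05−1) ≈ 6.69.

k ≈ 3.05, θ ≈ 6.69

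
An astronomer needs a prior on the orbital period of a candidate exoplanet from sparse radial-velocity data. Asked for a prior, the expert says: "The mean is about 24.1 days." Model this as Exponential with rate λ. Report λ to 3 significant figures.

λ ≈ 0.0415

Exponential mean = 1/λ, so λ = 1/24.1 = 0.0415.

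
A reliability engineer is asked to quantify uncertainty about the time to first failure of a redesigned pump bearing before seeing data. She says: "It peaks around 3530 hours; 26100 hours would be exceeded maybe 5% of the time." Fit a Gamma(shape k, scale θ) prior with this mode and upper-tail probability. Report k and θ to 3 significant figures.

Gamma(k,θ) with k>1 has mode (k−1)θ, so θ = 3530/(k−1).
Need P(X < 26100) = 0.95 with θ tied to k this way. Start at k = 2, θ = 3530: P(X<26100) ≈ 0.995.
Too high — lower k to spread out. Iterating converges to k ≈ 1.54.
Then θ = 3530/(1.54−1) ≈ 6570.

k ≈ 1.54, θ ≈ 6570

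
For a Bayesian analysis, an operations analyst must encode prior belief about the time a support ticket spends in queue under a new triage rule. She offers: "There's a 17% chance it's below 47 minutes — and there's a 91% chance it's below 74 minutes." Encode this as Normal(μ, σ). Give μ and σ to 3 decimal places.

For Normal(μ,σ), the p-quantile is μ + z_p·σ. Here z_{0.17} = -0.9542, z_{0.91} = 1.341.
So 47 = μ − 0.9542σ and 74 = μ + 1.341σ.
Subtracting: σ = (74 − 47)/(1.341 − (-0.9542)) = 11.765.
Then μ = 47 − (-0.9542)·11.765 = 58.226.

μ = 58.226, σ = 11.765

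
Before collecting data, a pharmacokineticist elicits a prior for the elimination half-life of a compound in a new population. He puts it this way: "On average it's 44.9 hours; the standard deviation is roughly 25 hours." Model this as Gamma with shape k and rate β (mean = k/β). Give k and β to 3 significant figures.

For Gamma(k, rate β): mean = k/β, variance = k/β², so CV = 1/√k.
CV = SD/mean = 25/44.9 = 0.5568, hence k = 1/CV² = 3.23.
Then β = k/mean = 3.23/44.9 = 0.0718.

k ≈ 3.23, β ≈ 0.0718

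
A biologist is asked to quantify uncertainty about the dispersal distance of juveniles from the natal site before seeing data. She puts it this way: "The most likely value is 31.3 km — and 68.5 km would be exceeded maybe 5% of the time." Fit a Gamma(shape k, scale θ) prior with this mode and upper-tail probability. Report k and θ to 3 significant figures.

k ≈ 5.49, θ ≈ 6.98

Gamma(k,θ) with k>1 has mode (k−1)θ, so θ = 31.3/(k−1).
Need P(X < 68.5) = 0.95 with θ tied to k this way. Start at k = 2, θ = 31.3: P(X<68.5) ≈ 0.643.
Too low — raise k to concentrate. Iterating converges to k ≈ 5.49.
Then θ = 31.3/(5.49−1) ≈ 6.98.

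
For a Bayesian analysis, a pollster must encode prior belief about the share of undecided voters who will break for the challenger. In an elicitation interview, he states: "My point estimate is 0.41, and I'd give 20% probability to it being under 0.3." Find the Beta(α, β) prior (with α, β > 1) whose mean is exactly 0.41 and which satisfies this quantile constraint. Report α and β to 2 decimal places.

With mean 0.41 fixed, write α = 0.41s, β = 0.59s where s = α+β.
Need P(θ < 0.3) = 0.2 under Beta(0.41s, 0.59s). Normal approximation: (q−m)/√(m(1−m)/s) ≈ z_{0.2} = -0.842, so s ≈ 0.41·0.59·(-0.842)²/(0.3−0.41)² = 14.2.
At s = 14.2: P(θ<0.3) ≈ 0.203. Adjusting to match 0.2 gives s ≈ 14.53.
So α = 0.41·14.53 ≈ 5.96, β = 0.59·14.53 ≈ 8.57.

α ≈ 5.96, β ≈ 8.57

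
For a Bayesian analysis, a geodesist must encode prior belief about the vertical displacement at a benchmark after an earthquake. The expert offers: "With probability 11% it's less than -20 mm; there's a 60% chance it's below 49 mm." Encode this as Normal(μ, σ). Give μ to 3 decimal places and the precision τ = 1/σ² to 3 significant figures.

μ = 37.188, τ = 0.00046

The p-quantile of Normal(μ,σ) is μ + z_p·σ, with z_{0.11} = -1.227 and z_{0.6} = 0.2533.
Eliminate σ: μ = (z₂·x₁ − z₁·x₂)/(z₂ − z₁) = (0.2533·-20 − (-1.227)·49)/1.48 = 37.188.
Then σ = (x₂ − x₁)/(z₂ − z₁) = (49 − -20)/1.48 = 46.626.
Precision τ = 1/σ² = 1/46.63² = 0.00046.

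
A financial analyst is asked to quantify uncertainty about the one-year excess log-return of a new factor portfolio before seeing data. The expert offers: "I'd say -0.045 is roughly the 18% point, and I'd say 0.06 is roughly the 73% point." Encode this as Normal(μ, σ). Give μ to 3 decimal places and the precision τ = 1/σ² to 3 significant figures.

For Normal(μ,σ), the p-quantile is μ + z_p·σ. Here z_{0.18} = -0.9154, z_{0.73} = 0.6128.
So -0.045 = μ − 0.9154σ and 0.06 = μ + 0.6128σ.
Subtracting: σ = (0.06 − -0.045)/(0.6128 − (-0.9154)) = 0.069.
Then μ = -0.045 − (-0.9154)·0.069 = 0.018.
Precision τ = 1/σ² = 1/0.06871² = 212.

μ = 0.018, τ = 212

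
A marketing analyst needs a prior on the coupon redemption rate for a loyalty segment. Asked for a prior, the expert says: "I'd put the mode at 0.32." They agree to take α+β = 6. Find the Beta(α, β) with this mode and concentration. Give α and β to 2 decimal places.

α = 2.28, β = 3.72

For α,β > 1 the Beta mode is (α−1)/(α+β−2). With α+β = 6, the mode is (α−1)/4.
Set (α−1)/4 = 0.32 → α = 1 + 0.32·4 = 2.28.
β = 6 − α = 3.72.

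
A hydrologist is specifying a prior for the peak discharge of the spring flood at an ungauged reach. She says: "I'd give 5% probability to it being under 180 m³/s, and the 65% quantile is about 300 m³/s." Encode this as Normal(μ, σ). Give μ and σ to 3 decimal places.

For Normal(μ,σ), the p-quantile is μ + z_p·σ. Here z_{0.05} = -1.645, z_{0.65} = 0.3853.
So 180 = μ − 1.645σ and 300 = μ + 0.3853σ.
Subtracting: σ = (300 − 180)/(0.3853 − (-1.645)) = 59.108.
Then μ = 180 − (-1.645)·59.108 = 277.224.

μ = 277.224, σ = 59.108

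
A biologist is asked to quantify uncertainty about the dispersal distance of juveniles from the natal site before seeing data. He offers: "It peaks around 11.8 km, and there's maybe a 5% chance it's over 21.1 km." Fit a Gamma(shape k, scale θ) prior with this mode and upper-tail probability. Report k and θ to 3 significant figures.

k ≈ 9.25, θ ≈ 1.43

Gamma(k,θ) with k>1 has mode (k−1)θ, so θ = 11.8/(k−1).
Need P(X < 21.1) = 0.95 with θ tied to k this way. Start at k = 2, θ = 11.8: P(X<21.1) ≈ 0.534.
Too low — raise k to concentrate. Iterating converges to k ≈ 9.25.
Then θ = 11.8/(9.25−1) ≈ 1.43.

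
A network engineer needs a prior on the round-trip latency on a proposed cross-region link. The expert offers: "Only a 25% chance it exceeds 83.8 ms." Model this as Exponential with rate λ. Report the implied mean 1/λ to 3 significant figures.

mean ≈ 60.4 ms

P(T > 83.8) = e^(−λ·83.8) = 0.25, so λ = −ln(0.25)/83.8 = 0.0165.
Mean = 1/λ = 60.4 ms.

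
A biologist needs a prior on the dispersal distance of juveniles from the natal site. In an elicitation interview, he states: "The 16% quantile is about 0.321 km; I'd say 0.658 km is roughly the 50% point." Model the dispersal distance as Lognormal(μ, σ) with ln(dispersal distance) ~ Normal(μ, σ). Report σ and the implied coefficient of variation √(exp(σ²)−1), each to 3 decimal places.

σ ≈ 0.722, CV ≈ 0.827

If T ~ Lognormal(μ,σ) then ln T ~ Normal(μ,σ), so the p-quantile of ln T is μ + z_p·σ.
ln(0.321) = -1.136 and ln(0.658) = -0.4186; z_{0.16} = -0.9945, z_{0.5} = 0.
σ = (-0.4186 − -1.136)/(0 − (-0.9945)) = 0.722.
μ = -1.136 − (-0.9945)·0.722 = -0.419.
CV = √(exp(σ²)−1) = √(exp(0.5209)−1) = 0.827.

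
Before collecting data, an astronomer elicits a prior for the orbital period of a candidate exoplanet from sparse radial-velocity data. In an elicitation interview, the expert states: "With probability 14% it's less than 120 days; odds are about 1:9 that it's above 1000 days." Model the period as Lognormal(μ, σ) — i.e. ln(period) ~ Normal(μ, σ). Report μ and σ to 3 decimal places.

If T ~ Lognormal(μ,σ) then ln T ~ Normal(μ,σ), so the p-quantile of ln T is μ + z_p·σ.
ln(120) = 4.787 and ln(1000) = 6.908; z_{0.14} = -1.08, z_{0.9} = 1.282.
σ = (6.908 − 4.787)/(1.282 − (-1.08)) = 0.898.
μ = 4.787 − (-1.08)·0.898 = 5.757.

μ ≈ 5.757, σ ≈ 0.898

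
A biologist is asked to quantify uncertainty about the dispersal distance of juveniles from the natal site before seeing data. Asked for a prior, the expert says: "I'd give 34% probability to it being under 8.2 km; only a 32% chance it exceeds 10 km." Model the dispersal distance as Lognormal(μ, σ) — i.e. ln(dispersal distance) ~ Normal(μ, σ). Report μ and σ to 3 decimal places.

If T ~ Lognormal(μ,σ) then ln T ~ Normal(μ,σ), so the p-quantile of ln T is μ + z_p·σ.
ln(8.2) = 2.104 and ln(10) = 2.303; z_{0.34} = -0.4125, z_{0.68} = 0.4677.
σ = (2.303 − 2.104)/(0.4677 − (-0.4125)) = 0.225.
μ = 2.104 − (-0.4125)·0.225 = 2.197.

μ ≈ 2.197, σ ≈ 0.225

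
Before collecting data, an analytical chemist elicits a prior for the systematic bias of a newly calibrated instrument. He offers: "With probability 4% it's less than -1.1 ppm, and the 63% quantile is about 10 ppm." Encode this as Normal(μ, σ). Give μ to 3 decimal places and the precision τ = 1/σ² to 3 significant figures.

For Normal(μ,σ), the p-quantile is μ + z_p·σ. Here z_{0.04} = -1.751, z_{0.63} = 0.3319.
So -1.1 = μ − 1.751σ and 10 = μ + 0.3319σ.
Subtracting: σ = (10 − -1.1)/(0.3319 − (-1.751)) = 5.330.
Then μ = -1.1 − (-1.751)·5.330 = 8.231.
Precision τ = 1/σ² = 1/5.33² = 0.0352.

μ = 8.231, τ = 0.0352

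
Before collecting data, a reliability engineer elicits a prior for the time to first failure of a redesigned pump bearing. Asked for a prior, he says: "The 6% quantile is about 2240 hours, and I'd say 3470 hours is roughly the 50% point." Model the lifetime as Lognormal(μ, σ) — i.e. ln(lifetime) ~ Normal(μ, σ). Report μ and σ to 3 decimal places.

If T ~ Lognormal(μ,σ) then ln T ~ Normal(μ,σ), so the p-quantile of ln T is μ + z_p·σ.
ln(2240) = 7.714 and ln(3470) = 8.152; z_{0.06} = -1.555, z_{0.5} = 0.
σ = (8.152 − 7.714)/(0 − (-1.555)) = 0.282.
μ = 7.714 − (-1.555)·0.282 = 8.152.

μ ≈ 8.152, σ ≈ 0.282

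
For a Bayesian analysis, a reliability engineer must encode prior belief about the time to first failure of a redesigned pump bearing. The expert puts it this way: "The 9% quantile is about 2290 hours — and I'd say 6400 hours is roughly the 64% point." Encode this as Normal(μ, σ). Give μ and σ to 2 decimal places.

The p-quantile of Normal(μ,σ) is μ + z_p·σ, with z_{0.09} = -1.341 and z_{0.64} = 0.3585.
Eliminate σ: μ = (z₂·x₁ − z₁·x₂)/(z₂ − z₁) = (0.3585·2290 − (-1.341)·6400)/1.699 = 5532.97.
Then σ = (x₂ − x₁)/(z₂ − z₁) = (6400 − 2290)/1.699 = 2418.77.

μ = 5532.97, σ = 2418.77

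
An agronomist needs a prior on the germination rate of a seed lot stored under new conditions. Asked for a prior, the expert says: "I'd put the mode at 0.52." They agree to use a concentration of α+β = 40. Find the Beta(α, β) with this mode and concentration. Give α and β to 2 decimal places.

For α,β > 1 the Beta mode is (α−1)/(α+β−2). With α+β = 40, the mode is (α−1)/38.
Set (α−1)/38 = 0.52 → α = 1 + 0.52·38 = 20.76.
β = 40 − α = 19.24.

α = 20.76, β = 19.24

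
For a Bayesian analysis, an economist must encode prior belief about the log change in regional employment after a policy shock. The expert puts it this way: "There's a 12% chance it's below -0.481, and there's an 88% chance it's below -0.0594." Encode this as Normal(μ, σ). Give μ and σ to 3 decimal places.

The p-quantile of Normal(μ,σ) is μ + z_p·σ, with z_{0.12} = -1.175 and z_{0.88} = 1.175.
Eliminate σ: μ = (z₂·x₁ − z₁·x₂)/(z₂ − z₁) = (1.175·-0.481 − (-1.175)·-0.0594)/2.35 = -0.270.
Then σ = (x₂ − x₁)/(z₂ − z₁) = (-0.0594 − -0.481)/2.35 = 0.179.

μ = -0.270, σ = 0.179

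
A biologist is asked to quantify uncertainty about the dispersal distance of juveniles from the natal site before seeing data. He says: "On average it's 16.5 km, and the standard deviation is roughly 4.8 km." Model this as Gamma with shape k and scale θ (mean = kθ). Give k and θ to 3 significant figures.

k ≈ 11.8, θ ≈ 1.4

For Gamma(k, scale θ): mean = kθ, variance = kθ², so CV = 1/√k.
CV = SD/mean = 4.8/16.5 = 0.2909, hence k = 1/CV² = 11.8.
Then θ = mean/k = 16.5/11.8 = 1.4.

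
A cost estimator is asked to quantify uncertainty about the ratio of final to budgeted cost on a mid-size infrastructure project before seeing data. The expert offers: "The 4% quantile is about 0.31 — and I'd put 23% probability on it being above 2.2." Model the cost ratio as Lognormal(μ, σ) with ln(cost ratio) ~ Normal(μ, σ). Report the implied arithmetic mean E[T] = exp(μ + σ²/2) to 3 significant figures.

E[T] ≈ 1.68

If T ~ Lognormal(μ,σ) then ln T ~ Normal(μ,σ), so the p-quantile of ln T is μ + z_p·σ.
ln(0.31) = -1.171 and ln(2.2) = 0.7885; z_{0.04} = -1.751, z_{0.77} = 0.7388.
σ = (0.7885 − -1.171)/(0.7388 − (-1.751)) = 0.787.
μ = -1.171 − (-1.751)·0.787 = 0.207.
E[T] = exp(μ + σ²/2) = exp(0.207 + 0.3098) = 1.68.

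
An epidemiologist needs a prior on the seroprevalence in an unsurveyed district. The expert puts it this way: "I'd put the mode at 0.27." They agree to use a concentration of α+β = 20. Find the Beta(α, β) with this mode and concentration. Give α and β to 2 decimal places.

For α,β > 1 the Beta mode is (α−1)/(α+β−2). With α+β = 20, the mode is (α−1)/18.
Set (α−1)/18 = 0.27 → α = 1 + 0.27·18 = 5.86.
β = 20 − α = 14.14.

α = 5.86, β = 14.14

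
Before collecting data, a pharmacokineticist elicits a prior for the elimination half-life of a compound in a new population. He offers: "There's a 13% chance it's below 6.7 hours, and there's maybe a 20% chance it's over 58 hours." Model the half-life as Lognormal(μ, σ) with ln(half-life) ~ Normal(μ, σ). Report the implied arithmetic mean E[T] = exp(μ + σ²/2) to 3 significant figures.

If T ~ Lognormal(μ,σ) then ln T ~ Normal(μ,σ), so the p-quantile of ln T is μ + z_p·σ.
ln(6.7) = 1.902 and ln(58) = 4.06; z_{0.13} = -1.126, z_{0.8} = 0.8416.
σ = (4.06 − 1.902)/(0.8416 − (-1.126)) = 1.097.
μ = 1.902 − (-1.126)·1.097 = 3.137.
E[T] = exp(μ + σ²/2) = exp(3.137 + 0.6014) = 42 hours.

E[T] ≈ 42 hours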